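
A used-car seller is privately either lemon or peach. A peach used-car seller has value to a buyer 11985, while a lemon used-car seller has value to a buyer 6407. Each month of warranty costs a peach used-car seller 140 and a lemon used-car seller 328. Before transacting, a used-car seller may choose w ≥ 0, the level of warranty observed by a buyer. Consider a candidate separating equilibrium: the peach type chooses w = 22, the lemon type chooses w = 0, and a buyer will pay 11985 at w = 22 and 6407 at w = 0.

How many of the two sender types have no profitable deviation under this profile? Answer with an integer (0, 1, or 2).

2

Lemon type: stay at 0 → 6407; mimic → 11985 − 328 × 22 = 4769. IC holds (6407 ≥ 4769).
Peach type: signal → 11985 − 140 × 22 = 8905; deviate to 0 → 6407. IC holds (8905 ≥ 6407).
2 of 2 constraints hold, so this is a separating equilibrium.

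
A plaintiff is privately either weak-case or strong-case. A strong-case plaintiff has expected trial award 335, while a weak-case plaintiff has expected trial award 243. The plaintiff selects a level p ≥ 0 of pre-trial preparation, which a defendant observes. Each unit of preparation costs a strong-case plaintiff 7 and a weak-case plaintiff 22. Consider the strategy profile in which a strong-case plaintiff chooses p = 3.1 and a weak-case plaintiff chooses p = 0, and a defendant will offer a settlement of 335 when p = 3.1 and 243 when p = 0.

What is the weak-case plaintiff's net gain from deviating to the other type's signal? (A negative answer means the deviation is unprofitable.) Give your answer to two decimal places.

Playing p = 0 the weak-case plaintiff receives 243.
Deviating to p = 3.1 brings payment 335 at cost 22 × 3.1 = 68.2, netting 266.8.
Gain from deviating: 266.8 − 243 = 23.80.
The gain is positive, so the weak-case type's incentive-compatibility constraint is violated — this profile is not a separating equilibrium.

23.80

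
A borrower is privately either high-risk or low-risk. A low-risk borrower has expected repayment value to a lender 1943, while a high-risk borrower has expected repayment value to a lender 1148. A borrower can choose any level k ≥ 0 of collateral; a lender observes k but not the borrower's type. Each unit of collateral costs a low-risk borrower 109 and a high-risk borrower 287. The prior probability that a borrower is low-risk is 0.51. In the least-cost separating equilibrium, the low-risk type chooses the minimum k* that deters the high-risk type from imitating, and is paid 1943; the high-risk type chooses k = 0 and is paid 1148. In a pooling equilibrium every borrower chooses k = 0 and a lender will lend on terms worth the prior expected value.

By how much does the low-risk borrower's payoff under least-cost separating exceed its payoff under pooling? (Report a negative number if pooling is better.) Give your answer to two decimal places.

Least-cost separating signal: k* solves 1148 = 1943 − 287·k*, so k* = (1943 − 1148)/287 ≈ 2.7700.
Low-risk type's separating payoff: 1943 − 109 × k* = 1943 − 109 × (1943 − 1148)/287 = 1943 − 86655/287 ≈ 1641.0662.
Pooling payoff: 0.51 × 1943 + 0.49 × 1148 = 1553.45.
Difference: 1641.0662 − 1553.45 = 87.6162, i.e. 87.62 to two decimal places.
The low-risk type prefers to separate.

87.62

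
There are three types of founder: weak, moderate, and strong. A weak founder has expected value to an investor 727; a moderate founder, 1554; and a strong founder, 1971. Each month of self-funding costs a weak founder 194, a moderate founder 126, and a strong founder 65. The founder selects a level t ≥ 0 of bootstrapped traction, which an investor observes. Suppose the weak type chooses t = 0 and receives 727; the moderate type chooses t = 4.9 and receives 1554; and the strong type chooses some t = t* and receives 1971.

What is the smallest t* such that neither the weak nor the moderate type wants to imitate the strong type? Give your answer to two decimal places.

Weak type (on-path payoff 727) won't mimic when 727 ≥ 1971 − 194·t*, i.e. t* ≥ 6.41.
Moderate type (on-path payoff 1554 − 126×4.9 = 936.6) won't mimic when 936.6 ≥ 1971 − 126·t*, i.e. t* ≥ 8.21.
Both must hold, so t* = max(6.41, 8.21) = 8.21. The moderate type's constraint binds.

8.21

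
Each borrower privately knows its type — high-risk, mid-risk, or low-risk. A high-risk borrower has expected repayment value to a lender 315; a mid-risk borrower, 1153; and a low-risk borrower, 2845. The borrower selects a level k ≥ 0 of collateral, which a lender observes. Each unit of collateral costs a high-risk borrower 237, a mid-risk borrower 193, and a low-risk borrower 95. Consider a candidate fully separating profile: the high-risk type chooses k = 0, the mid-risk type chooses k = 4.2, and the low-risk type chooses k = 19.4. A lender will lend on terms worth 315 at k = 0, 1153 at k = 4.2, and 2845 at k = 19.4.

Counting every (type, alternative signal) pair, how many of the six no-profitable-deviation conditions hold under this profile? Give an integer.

6

Mid-risk (own payoff 1153 − 193×4.2 = 342.4): to k=0 gives 315 → no gain ✓; to k=19.4 gives 2845 − 193×19.4 = -899.2 → no gain ✓.
High-risk (own payoff 315): to k=4.2 gives 1153 − 237×4.2 = 157.6 → no gain ✓; to k=19.4 gives 2845 − 237×19.4 = -1752.8 → no gain ✓.
Low-risk (own payoff 2845 − 95×19.4 = 1002): to k=0 gives 315 → no gain ✓; to k=4.2 gives 1153 − 95×4.2 = 754 → no gain ✓.
6 of the 6 constraints hold; this profile is a separating equilibrium.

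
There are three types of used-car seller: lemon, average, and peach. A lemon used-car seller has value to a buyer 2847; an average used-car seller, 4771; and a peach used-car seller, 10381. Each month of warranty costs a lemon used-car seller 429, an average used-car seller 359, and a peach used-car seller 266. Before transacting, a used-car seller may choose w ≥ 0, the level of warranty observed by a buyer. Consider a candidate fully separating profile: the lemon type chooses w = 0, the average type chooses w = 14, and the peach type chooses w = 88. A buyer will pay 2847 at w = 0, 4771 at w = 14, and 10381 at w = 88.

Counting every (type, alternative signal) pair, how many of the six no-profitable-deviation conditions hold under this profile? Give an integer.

3

Average (own payoff 4771 − 359×14 = -255): to w=0 gives 2847 → profitable ✗; to w=88 gives 10381 − 359×88 = -21211 → no gain ✓.
Peach (own payoff 10381 − 266×88 = -13027): to w=0 gives 2847 → profitable ✗; to w=14 gives 4771 − 266×14 = 1047 → profitable ✗.
Lemon (own payoff 2847): to w=14 gives 4771 − 429×14 = -1235 → no gain ✓; to w=88 gives 10381 − 429×88 = -27371 → no gain ✓.
3 of the 6 constraints hold; not an equilibrium.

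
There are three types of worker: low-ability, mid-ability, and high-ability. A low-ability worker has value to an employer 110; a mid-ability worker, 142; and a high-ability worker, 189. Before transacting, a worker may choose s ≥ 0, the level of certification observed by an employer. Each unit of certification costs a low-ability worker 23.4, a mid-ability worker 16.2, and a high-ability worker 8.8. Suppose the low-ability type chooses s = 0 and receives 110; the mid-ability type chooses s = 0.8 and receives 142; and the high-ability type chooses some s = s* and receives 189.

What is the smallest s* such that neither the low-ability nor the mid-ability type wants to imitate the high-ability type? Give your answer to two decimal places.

Low-ability type (on-path payoff 110) won't mimic when 110 ≥ 189 − 23.4·s*, i.e. s* ≥ 3.38.
Mid-ability type (on-path payoff 142 − 16.2×0.8 = 129.04) won't mimic when 129.04 ≥ 189 − 16.2·s*, i.e. s* ≥ 3.70.
Both must hold, so s* = max(3.38, 3.70) = 3.70. The mid-ability type's constraint binds.

3.70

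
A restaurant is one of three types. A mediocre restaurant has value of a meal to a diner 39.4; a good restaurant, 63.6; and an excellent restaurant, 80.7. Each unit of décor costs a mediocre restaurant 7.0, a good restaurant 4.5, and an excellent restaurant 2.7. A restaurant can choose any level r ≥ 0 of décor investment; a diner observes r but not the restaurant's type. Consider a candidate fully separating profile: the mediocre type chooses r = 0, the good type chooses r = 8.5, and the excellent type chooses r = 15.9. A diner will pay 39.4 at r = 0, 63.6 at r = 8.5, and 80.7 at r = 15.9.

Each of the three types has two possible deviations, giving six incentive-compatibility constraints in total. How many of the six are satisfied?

3

Good (own payoff 63.6 − 4.5×8.5 = 25.35): to r=0 gives 39.4 → profitable ✗; to r=15.9 gives 80.7 − 4.5×15.9 = 9.15 → no gain ✓.
Excellent (own payoff 80.7 − 2.7×15.9 = 37.77): to r=0 gives 39.4 → profitable ✗; to r=8.5 gives 63.6 − 2.7×8.5 = 40.65 → profitable ✗.
Mediocre (own payoff 39.4): to r=8.5 gives 63.6 − 7.0×8.5 = 4.1 → no gain ✓; to r=15.9 gives 80.7 − 7.0×15.9 = -30.6 → no gain ✓.
3 of the 6 constraints hold; not an equilibrium.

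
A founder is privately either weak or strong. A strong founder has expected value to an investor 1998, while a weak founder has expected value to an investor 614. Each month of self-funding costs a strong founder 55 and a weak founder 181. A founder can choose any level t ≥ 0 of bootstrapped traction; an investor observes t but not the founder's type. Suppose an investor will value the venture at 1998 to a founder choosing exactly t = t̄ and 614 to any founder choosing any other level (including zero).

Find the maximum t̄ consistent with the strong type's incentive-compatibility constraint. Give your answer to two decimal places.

25.16

Choosing t̄ yields the strong type 1998 − 55·t̄; choosing zero yields 614.
The strong type is indifferent at 1998 − 55·t̄ = 614, i.e. t̄ = (1998 − 614) / 55 ≈ 25.16.
For any t̄ above 25.16 the strong type would rather pool at zero, so separation collapses.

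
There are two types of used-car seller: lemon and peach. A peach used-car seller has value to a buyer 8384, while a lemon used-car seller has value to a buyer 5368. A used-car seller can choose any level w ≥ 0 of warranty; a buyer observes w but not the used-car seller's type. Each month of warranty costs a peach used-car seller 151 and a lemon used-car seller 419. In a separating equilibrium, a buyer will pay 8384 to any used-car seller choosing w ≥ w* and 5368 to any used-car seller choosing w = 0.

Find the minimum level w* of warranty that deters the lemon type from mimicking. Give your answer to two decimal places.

7.20

A lemon used-car seller choosing w = 0 receives 5368.
Imitating at w* instead would pay 8384 at cost 419·w*, netting 8384 − 419·w*.
Indifference: 5368 = 8384 − 419·w*, so w* = (8384 − 5368) / 419 ≈ 7.20.
This is the lemon type's binding incentive-compatibility constraint; any w ≥ 7.20 sustains separation on that side.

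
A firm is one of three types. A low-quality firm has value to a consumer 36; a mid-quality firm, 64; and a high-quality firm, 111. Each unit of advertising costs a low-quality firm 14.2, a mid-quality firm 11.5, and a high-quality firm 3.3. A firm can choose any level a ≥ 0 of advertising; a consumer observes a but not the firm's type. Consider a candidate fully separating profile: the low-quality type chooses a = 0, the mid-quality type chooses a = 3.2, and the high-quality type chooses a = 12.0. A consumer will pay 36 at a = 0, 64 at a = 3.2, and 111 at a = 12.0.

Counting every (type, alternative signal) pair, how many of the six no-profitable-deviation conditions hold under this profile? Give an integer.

High-quality (own payoff 111 − 3.3×12.0 = 71.4): to a=0 gives 36 → no gain ✓; to a=3.2 gives 64 − 3.3×3.2 = 53.44 → no gain ✓.
Low-quality (own payoff 36): to a=3.2 gives 64 − 14.2×3.2 = 18.56 → no gain ✓; to a=12.0 gives 111 − 14.2×12.0 = -59.4 → no gain ✓.
Mid-quality (own payoff 64 − 11.5×3.2 = 27.2): to a=0 gives 36 → profitable ✗; to a=12.0 gives 111 − 11.5×12.0 = -27 → no gain ✓.
5 of the 6 constraints hold; not an equilibrium.

5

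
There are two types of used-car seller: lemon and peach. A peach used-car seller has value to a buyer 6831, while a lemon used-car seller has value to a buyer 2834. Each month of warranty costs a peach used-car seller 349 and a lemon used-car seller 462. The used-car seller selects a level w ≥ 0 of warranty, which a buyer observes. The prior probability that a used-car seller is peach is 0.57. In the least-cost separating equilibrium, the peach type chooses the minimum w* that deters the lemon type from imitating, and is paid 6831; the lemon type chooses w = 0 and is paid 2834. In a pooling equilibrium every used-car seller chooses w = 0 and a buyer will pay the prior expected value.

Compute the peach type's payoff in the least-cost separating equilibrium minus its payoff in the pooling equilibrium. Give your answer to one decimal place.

Least-cost separating signal: w* solves 2834 = 6831 − 462·w*, so w* = (6831 − 2834)/462 ≈ 8.6515.
Peach type's separating payoff: 6831 − 349 × w* = 6831 − 349 × (6831 − 2834)/462 = 6831 − 1394953/462 ≈ 3811.621.
Pooling payoff: 0.57 × 6831 + 0.43 × 2834 = 5112.29.
Difference: 3811.621 − 5112.29 = -1300.669, i.e. -1300.7 to one decimal place.
The peach type would prefer the pooling outcome.

-1300.7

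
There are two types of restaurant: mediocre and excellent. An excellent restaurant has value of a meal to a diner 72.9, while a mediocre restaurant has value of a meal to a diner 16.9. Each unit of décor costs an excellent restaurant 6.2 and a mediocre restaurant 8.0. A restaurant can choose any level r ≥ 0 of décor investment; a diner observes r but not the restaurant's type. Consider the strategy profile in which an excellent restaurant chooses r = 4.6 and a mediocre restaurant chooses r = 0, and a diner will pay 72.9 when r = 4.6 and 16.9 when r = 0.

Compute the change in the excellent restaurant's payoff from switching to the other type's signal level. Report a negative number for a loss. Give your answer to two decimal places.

Playing r = 4.6 the excellent restaurant receives 72.9 − 6.2 × 4.6 = 44.38.
Deviating to r = 0 yields 16.9 instead.
Gain from deviating: 16.9 − 44.38 = -27.48.
The gain is negative, so the excellent type's incentive-compatibility constraint is satisfied.

-27.48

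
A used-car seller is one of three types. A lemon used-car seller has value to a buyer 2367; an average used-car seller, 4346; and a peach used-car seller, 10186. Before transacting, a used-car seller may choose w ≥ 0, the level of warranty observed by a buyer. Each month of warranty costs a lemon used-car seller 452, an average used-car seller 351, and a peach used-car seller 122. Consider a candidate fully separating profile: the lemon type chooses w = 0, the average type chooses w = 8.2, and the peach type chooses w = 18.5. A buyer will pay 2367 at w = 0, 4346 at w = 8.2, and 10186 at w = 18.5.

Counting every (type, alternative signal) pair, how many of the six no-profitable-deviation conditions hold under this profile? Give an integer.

4

Average (own payoff 4346 − 351×8.2 = 1467.8): to w=0 gives 2367 → profitable ✗; to w=18.5 gives 10186 − 351×18.5 = 3692.5 → profitable ✗.
Peach (own payoff 10186 − 122×18.5 = 7929): to w=0 gives 2367 → no gain ✓; to w=8.2 gives 4346 − 122×8.2 = 3345.6 → no gain ✓.
Lemon (own payoff 2367): to w=8.2 gives 4346 − 452×8.2 = 639.6 → no gain ✓; to w=18.5 gives 10186 − 452×18.5 = 1824 → no gain ✓.
4 of the 6 constraints hold; not an equilibrium.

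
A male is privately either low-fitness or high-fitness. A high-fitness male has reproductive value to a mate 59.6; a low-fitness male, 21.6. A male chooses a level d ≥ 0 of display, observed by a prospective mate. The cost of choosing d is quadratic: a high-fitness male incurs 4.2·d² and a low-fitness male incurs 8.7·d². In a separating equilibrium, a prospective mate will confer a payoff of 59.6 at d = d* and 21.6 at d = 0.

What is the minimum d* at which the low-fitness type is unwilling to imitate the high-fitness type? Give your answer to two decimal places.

2.09

The low-fitness type at d = 0 receives 21.6; imitating at d* yields 59.6 − 8.7·d*².
Indifference: 21.6 = 59.6 − 8.7·d*², so d*² = (59.6 − 21.6) / 8.7 ≈ 4.3678.
d* = √4.3678 ≈ 2.09.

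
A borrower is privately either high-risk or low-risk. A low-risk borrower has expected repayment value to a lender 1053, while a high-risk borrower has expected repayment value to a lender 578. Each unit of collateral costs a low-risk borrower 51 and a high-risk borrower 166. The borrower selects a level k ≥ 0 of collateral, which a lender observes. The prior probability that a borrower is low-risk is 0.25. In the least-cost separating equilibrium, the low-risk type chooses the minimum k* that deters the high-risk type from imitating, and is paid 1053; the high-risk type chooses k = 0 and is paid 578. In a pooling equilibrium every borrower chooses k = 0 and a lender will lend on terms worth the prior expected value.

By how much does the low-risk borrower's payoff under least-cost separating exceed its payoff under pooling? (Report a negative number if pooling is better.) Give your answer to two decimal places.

210.32

Least-cost separating signal: k* solves 578 = 1053 − 166·k*, so k* = (1053 − 578)/166 ≈ 2.8614.
Low-risk type's separating payoff: 1053 − 51 × k* = 1053 − 51 × (1053 − 578)/166 = 1053 − 24225/166 ≈ 907.0663.
Pooling payoff: 0.25 × 1053 + 0.75 × 578 = 696.75.
Difference: 907.0663 − 696.75 = 210.3163, i.e. 210.32 to two decimal places.
The low-risk type prefers to separate.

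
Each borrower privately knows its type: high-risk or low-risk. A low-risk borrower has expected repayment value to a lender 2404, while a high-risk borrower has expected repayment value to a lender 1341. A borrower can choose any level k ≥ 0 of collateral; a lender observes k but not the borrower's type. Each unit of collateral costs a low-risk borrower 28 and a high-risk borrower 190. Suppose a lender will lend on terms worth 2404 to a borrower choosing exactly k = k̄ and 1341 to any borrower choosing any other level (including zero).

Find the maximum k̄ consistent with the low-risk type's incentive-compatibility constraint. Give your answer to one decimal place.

38.0

Choosing k̄ yields the low-risk type 2404 − 28·k̄; choosing zero yields 1341.
The low-risk type is indifferent at 2404 − 28·k̄ = 1341, i.e. k̄ = (2404 − 1341) / 28 ≈ 38.0.
For any k̄ above 38.0 the low-risk type would rather pool at zero, so separation collapses.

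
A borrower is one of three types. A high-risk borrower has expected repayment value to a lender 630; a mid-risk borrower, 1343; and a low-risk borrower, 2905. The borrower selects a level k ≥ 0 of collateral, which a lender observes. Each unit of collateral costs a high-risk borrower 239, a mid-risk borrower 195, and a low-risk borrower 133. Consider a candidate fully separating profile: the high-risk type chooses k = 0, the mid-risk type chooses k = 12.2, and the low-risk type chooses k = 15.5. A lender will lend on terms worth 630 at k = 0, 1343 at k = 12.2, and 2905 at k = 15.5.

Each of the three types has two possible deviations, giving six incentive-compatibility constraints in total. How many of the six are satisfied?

4

Low-risk (own payoff 2905 − 133×15.5 = 843.5): to k=0 gives 630 → no gain ✓; to k=12.2 gives 1343 − 133×12.2 = -279.6 → no gain ✓.
Mid-risk (own payoff 1343 − 195×12.2 = -1036): to k=0 gives 630 → profitable ✗; to k=15.5 gives 2905 − 195×15.5 = -117.5 → profitable ✗.
High-risk (own payoff 630): to k=12.2 gives 1343 − 239×12.2 = -1572.8 → no gain ✓; to k=15.5 gives 2905 − 239×15.5 = -799.5 → no gain ✓.
4 of the 6 constraints hold; not an equilibrium.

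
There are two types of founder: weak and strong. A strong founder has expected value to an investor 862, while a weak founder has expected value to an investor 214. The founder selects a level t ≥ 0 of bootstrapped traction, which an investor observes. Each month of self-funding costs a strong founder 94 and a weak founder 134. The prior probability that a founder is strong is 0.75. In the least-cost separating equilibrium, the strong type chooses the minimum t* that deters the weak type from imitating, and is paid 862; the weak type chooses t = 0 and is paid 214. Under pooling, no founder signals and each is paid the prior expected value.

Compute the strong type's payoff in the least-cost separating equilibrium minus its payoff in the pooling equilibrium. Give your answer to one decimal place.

Least-cost separating signal: t* solves 214 = 862 − 134·t*, so t* = (862 − 214)/134 ≈ 4.8358.
Strong type's separating payoff: 862 − 94 × t* = 862 − 94 × (862 − 214)/134 = 862 − 60912/134 ≈ 407.433.
Pooling payoff: 0.75 × 862 + 0.25 × 214 = 700.
Difference: 407.433 − 700 = -292.567, i.e. -292.6 to one decimal place.
The strong type would prefer the pooling outcome.

-292.6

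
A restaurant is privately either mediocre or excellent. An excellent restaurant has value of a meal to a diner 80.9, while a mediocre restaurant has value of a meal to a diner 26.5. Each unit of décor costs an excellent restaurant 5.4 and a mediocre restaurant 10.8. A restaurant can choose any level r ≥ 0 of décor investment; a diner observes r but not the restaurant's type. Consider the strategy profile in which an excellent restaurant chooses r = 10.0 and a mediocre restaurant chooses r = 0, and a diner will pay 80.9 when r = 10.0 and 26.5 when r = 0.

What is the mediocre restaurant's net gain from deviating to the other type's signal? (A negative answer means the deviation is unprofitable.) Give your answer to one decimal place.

-53.6

Playing r = 0 the mediocre restaurant receives 26.5.
Deviating to r = 10.0 brings payment 80.9 at cost 10.8 × 10.0 = 108, netting -27.1.
Gain from deviating: -27.1 − 26.5 = -53.6.
The gain is negative, so the mediocre type's incentive-compatibility constraint is satisfied.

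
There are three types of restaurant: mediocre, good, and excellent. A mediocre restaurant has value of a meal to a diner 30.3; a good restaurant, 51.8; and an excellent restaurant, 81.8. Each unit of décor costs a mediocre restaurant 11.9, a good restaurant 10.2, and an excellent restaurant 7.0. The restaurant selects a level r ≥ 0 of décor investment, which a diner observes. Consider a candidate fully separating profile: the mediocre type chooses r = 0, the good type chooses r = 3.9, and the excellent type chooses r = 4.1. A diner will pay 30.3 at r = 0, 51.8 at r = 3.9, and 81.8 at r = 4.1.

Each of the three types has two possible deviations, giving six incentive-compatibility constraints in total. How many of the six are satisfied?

3

Mediocre (own payoff 30.3): to r=3.9 gives 51.8 − 11.9×3.9 = 5.39 → no gain ✓; to r=4.1 gives 81.8 − 11.9×4.1 = 33.01 → profitable ✗.
Good (own payoff 51.8 − 10.2×3.9 = 12.02): to r=0 gives 30.3 → profitable ✗; to r=4.1 gives 81.8 − 10.2×4.1 = 39.98 → profitable ✗.
Excellent (own payoff 81.8 − 7.0×4.1 = 53.1): to r=0 gives 30.3 → no gain ✓; to r=3.9 gives 51.8 − 7.0×3.9 = 24.5 → no gain ✓.
3 of the 6 constraints hold; not an equilibrium.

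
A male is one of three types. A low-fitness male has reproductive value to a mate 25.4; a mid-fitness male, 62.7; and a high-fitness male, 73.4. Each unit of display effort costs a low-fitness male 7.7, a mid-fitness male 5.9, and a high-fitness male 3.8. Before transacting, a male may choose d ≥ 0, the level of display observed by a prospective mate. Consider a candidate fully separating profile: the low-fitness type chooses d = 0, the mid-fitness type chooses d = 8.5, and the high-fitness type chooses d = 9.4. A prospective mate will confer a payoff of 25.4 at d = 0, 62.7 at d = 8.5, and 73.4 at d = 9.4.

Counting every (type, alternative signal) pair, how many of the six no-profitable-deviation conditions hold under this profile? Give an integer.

High-fitness (own payoff 73.4 − 3.8×9.4 = 37.68): to d=0 gives 25.4 → no gain ✓; to d=8.5 gives 62.7 − 3.8×8.5 = 30.4 → no gain ✓.
Low-fitness (own payoff 25.4): to d=8.5 gives 62.7 − 7.7×8.5 = -2.75 → no gain ✓; to d=9.4 gives 73.4 − 7.7×9.4 = 1.02 → no gain ✓.
Mid-fitness (own payoff 62.7 − 5.9×8.5 = 12.55): to d=0 gives 25.4 → profitable ✗; to d=9.4 gives 73.4 − 5.9×9.4 = 17.94 → profitable ✗.
4 of the 6 constraints hold; not an equilibrium.

4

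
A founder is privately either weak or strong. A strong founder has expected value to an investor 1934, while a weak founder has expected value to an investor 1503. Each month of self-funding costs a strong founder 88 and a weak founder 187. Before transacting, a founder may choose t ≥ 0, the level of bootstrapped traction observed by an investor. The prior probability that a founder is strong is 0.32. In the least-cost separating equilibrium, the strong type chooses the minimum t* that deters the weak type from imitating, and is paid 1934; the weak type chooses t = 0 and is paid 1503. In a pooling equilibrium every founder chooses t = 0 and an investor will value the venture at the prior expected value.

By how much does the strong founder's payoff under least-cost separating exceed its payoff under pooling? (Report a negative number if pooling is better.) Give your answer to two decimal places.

90.26

Least-cost separating signal: t* solves 1503 = 1934 − 187·t*, so t* = (1934 − 1503)/187 ≈ 2.3048.
Strong type's separating payoff: 1934 − 88 × t* = 1934 − 88 × (1934 − 1503)/187 = 1934 − 37928/187 ≈ 1731.1765.
Pooling payoff: 0.32 × 1934 + 0.68 × 1503 = 1640.92.
Difference: 1731.1765 − 1640.92 = 90.2565, i.e. 90.26 to two decimal places.
The strong type prefers to separate.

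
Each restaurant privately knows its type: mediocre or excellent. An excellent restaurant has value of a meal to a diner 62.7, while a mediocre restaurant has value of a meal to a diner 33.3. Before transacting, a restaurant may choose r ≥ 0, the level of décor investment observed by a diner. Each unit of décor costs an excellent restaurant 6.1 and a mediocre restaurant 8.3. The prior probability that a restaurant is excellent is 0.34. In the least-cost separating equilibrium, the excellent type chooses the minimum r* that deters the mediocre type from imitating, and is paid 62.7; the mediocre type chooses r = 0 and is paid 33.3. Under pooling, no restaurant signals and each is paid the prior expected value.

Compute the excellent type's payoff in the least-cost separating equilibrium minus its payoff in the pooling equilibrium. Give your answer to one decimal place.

-2.2

Least-cost separating signal: r* solves 33.3 = 62.7 − 8.3·r*, so r* = (62.7 − 33.3)/8.3 ≈ 3.5422.
Excellent type's separating payoff: 62.7 − 6.1 × r* = 62.7 − 6.1 × (62.7 − 33.3)/8.3 = 62.7 − 179.34/8.3 ≈ 41.093.
Pooling payoff: 0.34 × 62.7 + 0.66 × 33.3 = 43.296.
Difference: 41.093 − 43.296 = -2.203, i.e. -2.2 to one decimal place.
The excellent type would prefer the pooling outcome.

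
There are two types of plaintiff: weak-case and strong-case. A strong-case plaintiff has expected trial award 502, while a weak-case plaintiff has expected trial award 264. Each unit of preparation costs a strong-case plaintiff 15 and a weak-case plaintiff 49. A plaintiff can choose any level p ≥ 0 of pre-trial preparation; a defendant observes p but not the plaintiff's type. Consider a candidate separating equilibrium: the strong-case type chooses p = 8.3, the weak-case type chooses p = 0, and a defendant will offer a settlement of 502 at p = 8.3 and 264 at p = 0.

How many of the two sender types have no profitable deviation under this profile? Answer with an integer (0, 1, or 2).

Weak-case type: stay at 0 → 264; mimic → 502 − 49 × 8.3 = 95.3. IC holds (264 ≥ 95.3).
Strong-case type: signal → 502 − 15 × 8.3 = 377.5; deviate to 0 → 264. IC holds (377.5 ≥ 264).
2 of 2 constraints hold, so this is a separating equilibrium.

2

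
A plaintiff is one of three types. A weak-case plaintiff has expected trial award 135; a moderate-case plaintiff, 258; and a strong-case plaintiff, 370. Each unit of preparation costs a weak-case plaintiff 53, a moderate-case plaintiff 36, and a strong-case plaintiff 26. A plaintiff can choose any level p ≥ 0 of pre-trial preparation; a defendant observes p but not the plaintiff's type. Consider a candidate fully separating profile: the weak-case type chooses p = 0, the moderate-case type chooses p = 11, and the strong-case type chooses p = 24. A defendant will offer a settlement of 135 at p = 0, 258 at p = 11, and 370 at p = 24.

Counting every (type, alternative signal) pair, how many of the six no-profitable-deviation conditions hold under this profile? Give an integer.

3

Strong-case (own payoff 370 − 26×24 = -254): to p=0 gives 135 → profitable ✗; to p=11 gives 258 − 26×11 = -28 → profitable ✗.
Moderate-case (own payoff 258 − 36×11 = -138): to p=0 gives 135 → profitable ✗; to p=24 gives 370 − 36×24 = -494 → no gain ✓.
Weak-case (own payoff 135): to p=11 gives 258 − 53×11 = -325 → no gain ✓; to p=24 gives 370 − 53×24 = -902 → no gain ✓.
3 of the 6 constraints hold; not an equilibrium.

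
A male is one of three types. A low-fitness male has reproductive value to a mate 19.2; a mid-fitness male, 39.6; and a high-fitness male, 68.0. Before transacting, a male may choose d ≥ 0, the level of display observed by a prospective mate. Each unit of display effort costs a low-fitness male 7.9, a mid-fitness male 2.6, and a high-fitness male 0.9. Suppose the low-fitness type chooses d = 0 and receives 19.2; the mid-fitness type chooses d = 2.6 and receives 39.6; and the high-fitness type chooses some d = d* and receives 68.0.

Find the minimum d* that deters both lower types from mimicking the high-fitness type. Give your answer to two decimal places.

Mid-fitness type (on-path payoff 39.6 − 2.6×2.6 = 32.84) won't mimic when 32.84 ≥ 68.0 − 2.6·d*, i.e. d* ≥ 13.52.
Low-fitness type (on-path payoff 19.2) won't mimic when 19.2 ≥ 68.0 − 7.9·d*, i.e. d* ≥ 6.18.
Both must hold, so d* = max(6.18, 13.52) = 13.52. The mid-fitness type's constraint binds.

13.52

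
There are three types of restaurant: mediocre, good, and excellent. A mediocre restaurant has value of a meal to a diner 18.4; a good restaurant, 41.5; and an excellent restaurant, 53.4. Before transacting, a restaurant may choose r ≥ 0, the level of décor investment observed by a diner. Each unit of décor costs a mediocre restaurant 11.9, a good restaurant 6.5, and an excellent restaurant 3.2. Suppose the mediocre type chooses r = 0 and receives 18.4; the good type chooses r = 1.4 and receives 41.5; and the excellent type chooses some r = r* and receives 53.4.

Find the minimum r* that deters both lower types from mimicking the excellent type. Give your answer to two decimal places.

3.23

Mediocre type (on-path payoff 18.4) won't mimic when 18.4 ≥ 53.4 − 11.9·r*, i.e. r* ≥ 2.94.
Good type (on-path payoff 41.5 − 6.5×1.4 = 32.4) won't mimic when 32.4 ≥ 53.4 − 6.5·r*, i.e. r* ≥ 3.23.
Both must hold, so r* = max(2.94, 3.23) = 3.23. The good type's constraint binds.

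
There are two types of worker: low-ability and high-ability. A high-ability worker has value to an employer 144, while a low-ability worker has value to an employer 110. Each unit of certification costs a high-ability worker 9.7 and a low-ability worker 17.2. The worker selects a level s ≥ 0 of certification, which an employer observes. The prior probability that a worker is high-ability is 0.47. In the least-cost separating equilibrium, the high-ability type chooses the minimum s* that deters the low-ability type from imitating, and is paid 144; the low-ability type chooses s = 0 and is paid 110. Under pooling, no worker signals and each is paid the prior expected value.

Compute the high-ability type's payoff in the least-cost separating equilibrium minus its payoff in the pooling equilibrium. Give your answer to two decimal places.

-1.15

Least-cost separating signal: s* solves 110 = 144 − 17.2·s*, so s* = (144 − 110)/17.2 ≈ 1.9767.
High-ability type's separating payoff: 144 − 9.7 × s* = 144 − 9.7 × (144 − 110)/17.2 = 144 − 329.8/17.2 ≈ 124.8256.
Pooling payoff: 0.47 × 144 + 0.53 × 110 = 125.98.
Difference: 124.8256 − 125.98 = -1.1544, i.e. -1.15 to two decimal places.
The high-ability type would prefer the pooling outcome.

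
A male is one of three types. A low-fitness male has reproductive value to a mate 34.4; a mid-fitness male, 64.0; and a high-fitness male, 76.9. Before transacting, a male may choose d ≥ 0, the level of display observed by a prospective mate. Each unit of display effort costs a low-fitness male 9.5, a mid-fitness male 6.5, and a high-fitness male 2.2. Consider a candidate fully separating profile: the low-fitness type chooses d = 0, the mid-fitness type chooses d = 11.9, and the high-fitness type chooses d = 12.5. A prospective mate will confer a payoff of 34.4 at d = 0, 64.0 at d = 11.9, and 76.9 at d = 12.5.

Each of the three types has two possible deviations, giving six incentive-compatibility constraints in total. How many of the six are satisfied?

Low-fitness (own payoff 34.4): to d=11.9 gives 64.0 − 9.5×11.9 = -49.05 → no gain ✓; to d=12.5 gives 76.9 − 9.5×12.5 = -41.85 → no gain ✓.
High-fitness (own payoff 76.9 − 2.2×12.5 = 49.4): to d=0 gives 34.4 → no gain ✓; to d=11.9 gives 64.0 − 2.2×11.9 = 37.82 → no gain ✓.
Mid-fitness (own payoff 64.0 − 6.5×11.9 = -13.35): to d=0 gives 34.4 → profitable ✗; to d=12.5 gives 76.9 − 6.5×12.5 = -4.35 → profitable ✗.
4 of the 6 constraints hold; not an equilibrium.

4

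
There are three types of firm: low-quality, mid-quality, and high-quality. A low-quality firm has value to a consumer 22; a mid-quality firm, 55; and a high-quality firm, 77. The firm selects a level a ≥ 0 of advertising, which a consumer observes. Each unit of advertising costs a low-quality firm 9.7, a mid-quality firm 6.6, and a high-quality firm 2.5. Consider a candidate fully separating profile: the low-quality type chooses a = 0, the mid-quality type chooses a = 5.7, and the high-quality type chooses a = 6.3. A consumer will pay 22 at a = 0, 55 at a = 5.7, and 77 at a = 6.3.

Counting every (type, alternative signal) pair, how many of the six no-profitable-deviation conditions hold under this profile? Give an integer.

Mid-quality (own payoff 55 − 6.6×5.7 = 17.38): to a=0 gives 22 → profitable ✗; to a=6.3 gives 77 − 6.6×6.3 = 35.42 → profitable ✗.
Low-quality (own payoff 22): to a=5.7 gives 55 − 9.7×5.7 = -0.29 → no gain ✓; to a=6.3 gives 77 − 9.7×6.3 = 15.89 → no gain ✓.
High-quality (own payoff 77 − 2.5×6.3 = 61.25): to a=0 gives 22 → no gain ✓; to a=5.7 gives 55 − 2.5×5.7 = 40.75 → no gain ✓.
4 of the 6 constraints hold; not an equilibrium.

4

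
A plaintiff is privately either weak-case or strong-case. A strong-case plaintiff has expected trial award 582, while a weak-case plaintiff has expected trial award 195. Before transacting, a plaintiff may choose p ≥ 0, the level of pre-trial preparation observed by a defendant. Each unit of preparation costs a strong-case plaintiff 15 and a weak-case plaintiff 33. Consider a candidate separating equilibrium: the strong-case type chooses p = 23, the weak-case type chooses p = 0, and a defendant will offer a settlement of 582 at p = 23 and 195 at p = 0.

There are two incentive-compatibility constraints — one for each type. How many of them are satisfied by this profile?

2

Weak-case type: stay at 0 → 195; mimic → 582 − 33 × 23 = -177. IC holds (195 ≥ -177).
Strong-case type: signal → 582 − 15 × 23 = 237; deviate to 0 → 195. IC holds (237 ≥ 195).
2 of 2 constraints hold, so this is a separating equilibrium.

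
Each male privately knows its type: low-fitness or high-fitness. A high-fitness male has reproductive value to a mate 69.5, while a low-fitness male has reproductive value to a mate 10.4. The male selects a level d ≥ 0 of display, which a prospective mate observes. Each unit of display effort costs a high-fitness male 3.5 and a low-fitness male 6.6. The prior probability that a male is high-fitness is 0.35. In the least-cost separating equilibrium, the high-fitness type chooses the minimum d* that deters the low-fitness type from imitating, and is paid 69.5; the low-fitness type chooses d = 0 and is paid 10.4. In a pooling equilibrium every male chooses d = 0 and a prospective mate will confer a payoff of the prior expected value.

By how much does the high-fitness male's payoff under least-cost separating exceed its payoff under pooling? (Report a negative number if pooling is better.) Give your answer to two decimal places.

Least-cost separating signal: d* solves 10.4 = 69.5 − 6.6·d*, so d* = (69.5 − 10.4)/6.6 ≈ 8.9545.
High-fitness type's separating payoff: 69.5 − 3.5 × d* = 69.5 − 3.5 × (69.5 − 10.4)/6.6 = 69.5 − 206.85/6.6 ≈ 38.1591.
Pooling payoff: 0.35 × 69.5 + 0.65 × 10.4 = 31.085.
Difference: 38.1591 − 31.085 = 7.0741, i.e. 7.07 to two decimal places.
The high-fitness type prefers to separate.

7.07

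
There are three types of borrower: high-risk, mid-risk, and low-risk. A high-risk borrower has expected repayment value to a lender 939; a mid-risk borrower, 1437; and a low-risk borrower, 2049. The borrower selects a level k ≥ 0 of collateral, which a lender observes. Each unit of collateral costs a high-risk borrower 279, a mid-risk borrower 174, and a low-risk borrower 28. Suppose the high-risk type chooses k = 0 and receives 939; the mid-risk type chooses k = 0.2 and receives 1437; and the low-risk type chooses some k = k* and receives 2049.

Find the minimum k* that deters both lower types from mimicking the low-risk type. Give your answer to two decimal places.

High-risk type (on-path payoff 939) won't mimic when 939 ≥ 2049 − 279·k*, i.e. k* ≥ 3.98.
Mid-risk type (on-path payoff 1437 − 174×0.2 = 1402.2) won't mimic when 1402.2 ≥ 2049 − 174·k*, i.e. k* ≥ 3.72.
Both must hold, so k* = max(3.98, 3.72) = 3.98. The high-risk type's constraint binds.

3.98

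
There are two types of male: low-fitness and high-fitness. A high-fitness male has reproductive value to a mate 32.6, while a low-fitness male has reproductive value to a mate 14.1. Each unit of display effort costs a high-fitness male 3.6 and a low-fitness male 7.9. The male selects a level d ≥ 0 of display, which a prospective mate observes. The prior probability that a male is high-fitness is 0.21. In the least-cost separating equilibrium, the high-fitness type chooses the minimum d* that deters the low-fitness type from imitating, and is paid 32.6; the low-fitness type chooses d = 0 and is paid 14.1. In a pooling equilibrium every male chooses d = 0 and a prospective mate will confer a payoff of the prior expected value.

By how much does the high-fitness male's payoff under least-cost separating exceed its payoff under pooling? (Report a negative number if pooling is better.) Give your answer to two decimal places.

Least-cost separating signal: d* solves 14.1 = 32.6 − 7.9·d*, so d* = (32.6 − 14.1)/7.9 ≈ 2.3418.
High-fitness type's separating payoff: 32.6 − 3.6 × d* = 32.6 − 3.6 × (32.6 − 14.1)/7.9 = 32.6 − 66.6/7.9 ≈ 24.1696.
Pooling payoff: 0.21 × 32.6 + 0.79 × 14.1 = 17.985.
Difference: 24.1696 − 17.985 = 6.1846, i.e. 6.18 to two decimal places.
The high-fitness type prefers to separate.

6.18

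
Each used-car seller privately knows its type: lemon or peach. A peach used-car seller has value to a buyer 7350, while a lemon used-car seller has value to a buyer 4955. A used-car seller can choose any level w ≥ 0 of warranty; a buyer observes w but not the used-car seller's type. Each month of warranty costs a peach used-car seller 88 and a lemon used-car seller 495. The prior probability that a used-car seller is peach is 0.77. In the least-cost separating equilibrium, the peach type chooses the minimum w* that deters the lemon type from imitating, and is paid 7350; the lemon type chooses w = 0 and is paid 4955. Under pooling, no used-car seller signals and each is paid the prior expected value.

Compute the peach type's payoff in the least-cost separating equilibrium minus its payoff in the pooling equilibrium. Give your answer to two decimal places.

125.07

Least-cost separating signal: w* solves 4955 = 7350 − 495·w*, so w* = (7350 − 4955)/495 ≈ 4.8384.
Peach type's separating payoff: 7350 − 88 × w* = 7350 − 88 × (7350 − 4955)/495 = 7350 − 210760/495 ≈ 6924.2222.
Pooling payoff: 0.77 × 7350 + 0.23 × 4955 = 6799.15.
Difference: 6924.2222 − 6799.15 = 125.0722, i.e. 125.07 to two decimal places.
The peach type prefers to separate.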